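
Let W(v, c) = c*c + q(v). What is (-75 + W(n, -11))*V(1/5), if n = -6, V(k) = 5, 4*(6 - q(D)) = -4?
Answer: 265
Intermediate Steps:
q(D) = 7 (q(D) = 6 - ¼*(-4) = 6 + 1 = 7)
W(v, c) = 7 + c² (W(v, c) = c*c + 7 = c² + 7 = 7 + c²)
(-75 + W(n, -11))*V(1/5) = (-75 + (7 + (-11)²))*5 = (-75 + (7 + 121))*5 = (-75 + 128)*5 = 53*5 = 265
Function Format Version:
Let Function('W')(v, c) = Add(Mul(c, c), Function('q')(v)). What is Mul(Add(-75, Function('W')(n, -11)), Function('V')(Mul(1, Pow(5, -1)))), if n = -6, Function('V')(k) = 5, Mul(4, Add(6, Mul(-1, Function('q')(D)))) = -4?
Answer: 265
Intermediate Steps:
Function('q')(D) = 7 (Function('q')(D) = Add(6, Mul(Rational(-1, 4), -4)) = Add(6, 1) = 7)
Function('W')(v, c) = Add(7, Pow(c, 2)) (Function('W')(v, c) = Add(Mul(c, c), 7) = Add(Pow(c, 2), 7) = Add(7, Pow(c, 2)))
Mul(Add(-75, Function('W')(n, -11)), Function('V')(Mul(1, Pow(5, -1)))) = Mul(Add(-75, Add(7, Pow(-11, 2))), 5) = Mul(Add(-75, Add(7, 121)), 5) = Mul(Add(-75, 128), 5) = Mul(53, 5) = 265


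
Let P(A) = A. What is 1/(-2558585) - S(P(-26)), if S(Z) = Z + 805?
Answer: -1993137716/2558585 ≈ -779.00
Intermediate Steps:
S(Z) = 805 + Z
1/(-2558585) - S(P(-26)) = 1/(-2558585) - (805 - 26) = -1/2558585 - 1*779 = -1/2558585 - 779 = -1993137716/2558585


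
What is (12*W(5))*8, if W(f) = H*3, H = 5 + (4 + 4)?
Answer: 3744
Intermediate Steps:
H = 13 (H = 5 + 8 = 13)
W(f) = 39 (W(f) = 13*3 = 39)
(12*W(5))*8 = (12*39)*8 = 468*8 = 3744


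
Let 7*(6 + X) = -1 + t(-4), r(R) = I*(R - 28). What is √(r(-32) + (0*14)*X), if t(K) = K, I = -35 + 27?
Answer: 4*√30 ≈ 21.909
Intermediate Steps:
I = -8
r(R) = 224 - 8*R (r(R) = -8*(R - 28) = -8*(-28 + R) = 224 - 8*R)
X = -47/7 (X = -6 + (-1 - 4)/7 = -6 + (⅐)*(-5) = -6 - 5/7 = -47/7 ≈ -6.7143)
√(r(-32) + (0*14)*X) = √((224 - 8*(-32)) + (0*14)*(-47/7)) = √((224 + 256) + 0*(-47/7)) = √(480 + 0) = √480 = 4*√30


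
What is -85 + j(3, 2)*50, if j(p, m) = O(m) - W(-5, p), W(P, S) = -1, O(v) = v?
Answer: 65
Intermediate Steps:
j(p, m) = 1 + m (j(p, m) = m - 1*(-1) = m + 1 = 1 + m)
-85 + j(3, 2)*50 = -85 + (1 + 2)*50 = -85 + 3*50 = -85 + 150 = 65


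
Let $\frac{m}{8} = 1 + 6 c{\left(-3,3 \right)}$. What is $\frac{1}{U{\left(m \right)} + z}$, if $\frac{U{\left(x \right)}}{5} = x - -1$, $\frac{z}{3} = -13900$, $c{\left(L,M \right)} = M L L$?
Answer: $- \frac{1}{35175} \approx -2.8429 \cdot 10^{-5}$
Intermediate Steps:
$c{\left(L,M \right)} = M L^{2}$ ($c{\left(L,M \right)} = L M L = M L^{2}$)
$z = -41700$ ($z = 3 \left(-13900\right) = -41700$)
$m = 1304$ ($m = 8 \left(1 + 6 \cdot 3 \left(-3\right)^{2}\right) = 8 \left(1 + 6 \cdot 3 \cdot 9\right) = 8 \left(1 + 6 \cdot 27\right) = 8 \left(1 + 162\right) = 8 \cdot 163 = 1304$)
$U{\left(x \right)} = 5 + 5 x$ ($U{\left(x \right)} = 5 \left(x - -1\right) = 5 \left(x + 1\right) = 5 \left(1 + x\right) = 5 + 5 x$)
$\frac{1}{U{\left(m \right)} + z} = \frac{1}{\left(5 + 5 \cdot 1304\right) - 41700} = \frac{1}{\left(5 + 6520\right) - 41700} = \frac{1}{6525 - 41700} = \frac{1}{-35175} = - \frac{1}{35175}$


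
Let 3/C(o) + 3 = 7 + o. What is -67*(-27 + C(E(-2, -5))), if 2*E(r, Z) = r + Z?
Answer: 1407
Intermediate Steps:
E(r, Z) = Z/2 + r/2 (E(r, Z) = (r + Z)/2 = (Z + r)/2 = Z/2 + r/2)
C(o) = 3/(4 + o) (C(o) = 3/(-3 + (7 + o)) = 3/(4 + o))
-67*(-27 + C(E(-2, -5))) = -67*(-27 + 3/(4 + ((½)*(-5) + (½)*(-2)))) = -67*(-27 + 3/(4 + (-5/2 - 1))) = -67*(-27 + 3/(4 - 7/2)) = -67*(-27 + 3/(½)) = -67*(-27 + 3*2) = -67*(-27 + 6) = -67*(-21) = 1407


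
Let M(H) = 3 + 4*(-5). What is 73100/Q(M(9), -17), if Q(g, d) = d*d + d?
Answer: 1075/4 ≈ 268.75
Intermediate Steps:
M(H) = -17 (M(H) = 3 - 20 = -17)
Q(g, d) = d + d² (Q(g, d) = d² + d = d + d²)
73100/Q(M(9), -17) = 73100/((-17*(1 - 17))) = 73100/((-17*(-16))) = 73100/272 = 73100*(1/272) = 1075/4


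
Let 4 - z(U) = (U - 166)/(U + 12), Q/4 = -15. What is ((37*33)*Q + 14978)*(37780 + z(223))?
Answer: -517496543606/235 ≈ -2.2021e+9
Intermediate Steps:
Q = -60 (Q = 4*(-15) = -60)
z(U) = 4 - (-166 + U)/(12 + U) (z(U) = 4 - (U - 166)/(U + 12) = 4 - (-166 + U)/(12 + U))
((37*33)*Q + 14978)*(37780 + z(223)) = ((37*33)*(-60) + 14978)*(37780 + (214 + 3*223)/(12 + 223)) = (1221*(-60) + 14978)*(37780 + (214 + 669)/235) = (-73260 + 14978)*(37780 + (1/235)*883) = -58282*(37780 + 883/235) = -58282*8879183/235 = -517496543606/235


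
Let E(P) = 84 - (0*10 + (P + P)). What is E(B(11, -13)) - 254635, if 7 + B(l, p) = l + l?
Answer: -254581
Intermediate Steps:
B(l, p) = -7 + 2*l (B(l, p) = -7 + (l + l) = -7 + 2*l)
E(P) = 84 - 2*P (E(P) = 84 - (0 + 2*P) = 84 - 2*P)
E(B(11, -13)) - 254635 = (84 - 2*(-7 + 2*11)) - 254635 = (84 - 2*(-7 + 22)) - 254635 = (84 - 2*15) - 254635 = (84 - 30) - 254635 = 54 - 254635 = -254581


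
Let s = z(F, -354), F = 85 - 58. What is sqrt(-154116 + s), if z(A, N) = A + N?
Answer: I*sqrt(154443) ≈ 392.99*I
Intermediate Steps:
F = 27
s = -327 (s = 27 - 354 = -327)
sqrt(-154116 + s) = sqrt(-154116 - 327) = sqrt(-154443) = I*sqrt(154443)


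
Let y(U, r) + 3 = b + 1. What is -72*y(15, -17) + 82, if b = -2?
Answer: 370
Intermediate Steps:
y(U, r) = -4 (y(U, r) = -3 + (-2 + 1) = -3 - 1 = -4)
-72*y(15, -17) + 82 = -72*(-4) + 82 = 288 + 82 = 370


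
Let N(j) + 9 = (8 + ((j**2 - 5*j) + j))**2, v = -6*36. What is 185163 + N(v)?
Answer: 2259095938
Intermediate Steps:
v = -216
N(j) = -9 + (8 + j**2 - 4*j)**2 (N(j) = -9 + (8 + ((j**2 - 5*j) + j))**2 = -9 + (8 + (j**2 - 4*j))**2 = -9 + (8 + j**2 - 4*j)**2)
185163 + N(v) = 185163 + (-9 + (8 + (-216)**2 - 4*(-216))**2) = 185163 + (-9 + (8 + 46656 + 864)**2) = 185163 + (-9 + 47528**2) = 185163 + (-9 + 2258910784) = 185163 + 2258910775 = 2259095938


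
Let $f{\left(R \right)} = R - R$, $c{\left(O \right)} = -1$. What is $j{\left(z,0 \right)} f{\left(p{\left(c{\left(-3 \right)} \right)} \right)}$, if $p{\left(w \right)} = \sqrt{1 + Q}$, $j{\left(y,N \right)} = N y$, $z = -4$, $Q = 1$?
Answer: $0$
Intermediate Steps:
$p{\left(w \right)} = \sqrt{2}$ ($p{\left(w \right)} = \sqrt{1 + 1} = \sqrt{2}$)
$f{\left(R \right)} = 0$
$j{\left(z,0 \right)} f{\left(p{\left(c{\left(-3 \right)} \right)} \right)} = 0 \left(-4\right) 0 = 0 \cdot 0 = 0$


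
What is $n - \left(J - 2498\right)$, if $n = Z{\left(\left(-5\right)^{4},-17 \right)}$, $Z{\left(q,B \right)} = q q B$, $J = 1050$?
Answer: $-6639177$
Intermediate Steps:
$Z{\left(q,B \right)} = B q^{2}$ ($Z{\left(q,B \right)} = q^{2} B = B q^{2}$)
$n = -6640625$ ($n = - 17 \left(\left(-5\right)^{4}\right)^{2} = - 17 \cdot 625^{2} = \left(-17\right) 390625 = -6640625$)
$n - \left(J - 2498\right) = -6640625 - \left(1050 - 2498\right) = -6640625 - -1448 = -6640625 + 1448 = -6639177$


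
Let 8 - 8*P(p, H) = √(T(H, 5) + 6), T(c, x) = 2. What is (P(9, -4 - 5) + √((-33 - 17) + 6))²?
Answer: (4 - √2 + 8*I*√11)²/16 ≈ -43.582 + 8.5761*I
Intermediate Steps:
P(p, H) = 1 - √2/4 (P(p, H) = 1 - √(2 + 6)/8 = 1 - √2/4)
(P(9, -4 - 5) + √((-33 - 17) + 6))² = ((1 - √2/4) + √((-33 - 17) + 6))² = ((1 - √2/4) + √(-50 + 6))² = ((1 - √2/4) + √(-44))² = ((1 - √2/4) + 2*I*√11)² = (1 - √2/4 + 2*I*√11)²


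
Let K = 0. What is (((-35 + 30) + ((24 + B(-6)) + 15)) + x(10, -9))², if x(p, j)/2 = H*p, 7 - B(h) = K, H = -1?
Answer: 441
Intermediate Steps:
B(h) = 7 (B(h) = 7 - 1*0 = 7 + 0 = 7)
x(p, j) = -2*p (x(p, j) = 2*(-p) = -2*p)
(((-35 + 30) + ((24 + B(-6)) + 15)) + x(10, -9))² = (((-35 + 30) + ((24 + 7) + 15)) - 2*10)² = ((-5 + (31 + 15)) - 20)² = ((-5 + 46) - 20)² = (41 - 20)² = 21² = 441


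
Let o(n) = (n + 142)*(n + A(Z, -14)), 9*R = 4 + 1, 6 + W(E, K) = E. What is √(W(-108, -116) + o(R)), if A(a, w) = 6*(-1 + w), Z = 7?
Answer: I*√1042049/9 ≈ 113.42*I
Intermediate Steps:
W(E, K) = -6 + E
R = 5/9 (R = (4 + 1)/9 = (⅑)*5 = 5/9 ≈ 0.55556)
A(a, w) = -6 + 6*w
o(n) = (-90 + n)*(142 + n) (o(n) = (n + 142)*(n + (-6 + 6*(-14))) = (142 + n)*(n + (-6 - 84)) = (142 + n)*(n - 90) = (142 + n)*(-90 + n) = (-90 + n)*(142 + n))
√(W(-108, -116) + o(R)) = √((-6 - 108) + (-12780 + (5/9)² + 52*(5/9))) = √(-114 + (-12780 + 25/81 + 260/9)) = √(-114 - 1032815/81) = √(-1042049/81) = I*√1042049/9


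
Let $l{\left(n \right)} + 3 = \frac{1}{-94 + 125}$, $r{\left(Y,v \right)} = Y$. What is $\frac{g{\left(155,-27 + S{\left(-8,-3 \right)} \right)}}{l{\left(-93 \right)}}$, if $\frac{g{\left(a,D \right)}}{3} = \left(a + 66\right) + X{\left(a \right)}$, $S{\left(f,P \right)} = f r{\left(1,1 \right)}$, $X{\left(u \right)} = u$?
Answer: $- \frac{8742}{23} \approx -380.09$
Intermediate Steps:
$l{\left(n \right)} = - \frac{92}{31}$ ($l{\left(n \right)} = -3 + \frac{1}{-94 + 125} = -3 + \frac{1}{31} = - \frac{92}{31}$)
$S{\left(f,P \right)} = f$ ($S{\left(f,P \right)} = f 1 = f$)
$g{\left(a,D \right)} = 198 + 6 a$ ($g{\left(a,D \right)} = 3 \left(\left(a + 66\right) + a\right) = 3 \left(\left(66 + a\right) + a\right) = 3 \left(66 + 2 a\right) = 198 + 6 a$)
$\frac{g{\left(155,-27 + S{\left(-8,-3 \right)} \right)}}{l{\left(-93 \right)}} = \frac{198 + 6 \cdot 155}{- \frac{92}{31}} = \left(198 + 930\right) \left(- \frac{31}{92}\right) = 1128 \left(- \frac{31}{92}\right) = - \frac{8742}{23}$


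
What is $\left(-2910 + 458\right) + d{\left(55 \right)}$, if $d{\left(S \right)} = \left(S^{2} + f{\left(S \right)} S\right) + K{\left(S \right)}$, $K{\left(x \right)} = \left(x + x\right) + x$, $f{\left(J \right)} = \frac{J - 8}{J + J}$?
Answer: $\frac{1523}{2} \approx 761.5$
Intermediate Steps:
$f{\left(J \right)} = \frac{-8 + J}{2 J}$ ($f{\left(J \right)} = \frac{J - 8}{2 J} = \left(J - 8\right) \frac{1}{2 J} = \left(-8 + J\right) \frac{1}{2 J} = \frac{-8 + J}{2 J}$)
$K{\left(x \right)} = 3 x$ ($K{\left(x \right)} = 2 x + x = 3 x$)
$d{\left(S \right)} = -4 + S^{2} + \frac{7 S}{2}$ ($d{\left(S \right)} = \left(S^{2} + \frac{-8 + S}{2 S} S\right) + 3 S = \left(S^{2} + \left(-4 + \frac{S}{2}\right)\right) + 3 S = \left(-4 + S^{2} + \frac{S}{2}\right) + 3 S = -4 + S^{2} + \frac{7 S}{2}$)
$\left(-2910 + 458\right) + d{\left(55 \right)} = \left(-2910 + 458\right) + \left(-4 + 55^{2} + \frac{7}{2} \cdot 55\right) = -2452 + \left(-4 + 3025 + \frac{385}{2}\right) = -2452 + \frac{6427}{2} = \frac{1523}{2}$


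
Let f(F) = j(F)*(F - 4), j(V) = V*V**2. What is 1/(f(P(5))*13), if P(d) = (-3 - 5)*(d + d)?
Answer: 1/559104000 ≈ 1.7886e-9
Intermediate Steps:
j(V) = V**3
P(d) = -16*d
f(F) = F**3*(-4 + F) (f(F) = F**3*(F - 4) = F**3*(-4 + F))
1/(f(P(5))*13) = 1/(((-16*5)**3*(-4 - 16*5))*13) = 1/(((-80)**3*(-4 - 80))*13) = 1/(-512000*(-84)*13) = 1/(43008000*13) = 1/559104000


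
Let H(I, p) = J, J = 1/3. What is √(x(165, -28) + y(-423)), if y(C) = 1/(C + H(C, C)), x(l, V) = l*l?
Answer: √10943251149/634 ≈ 165.00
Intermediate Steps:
x(l, V) = l²
J = ⅓ ≈ 0.33333
H(I, p) = ⅓
y(C) = 1/(⅓ + C) (y(C) = 1/(C + ⅓) = 1/(⅓ + C))
√(x(165, -28) + y(-423)) = √(165² + 3/(1 + 3*(-423))) = √(27225 + 3/(1 - 1269)) = √(27225 + 3/(-1268)) = √(27225 + 3*(-1/1268)) = √(27225 - 3/1268) = √(34521297/1268) = √10943251149/634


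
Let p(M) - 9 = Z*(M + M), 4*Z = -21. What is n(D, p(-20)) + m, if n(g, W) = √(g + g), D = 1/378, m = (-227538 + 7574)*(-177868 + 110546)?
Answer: 14808416408 + √21/63 ≈ 1.4808e+10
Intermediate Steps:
Z = -21/4 (Z = (¼)*(-21) = -21/4 ≈ -5.2500)
m = 14808416408 (m = -219964*(-67322) = 14808416408)
p(M) = 9 - 21*M/2 (p(M) = 9 - 21*(M + M)/4 = 9 - 21*M/2)
D = 1/378 ≈ 0.0026455
n(g, W) = √2*√g (n(g, W) = √(2*g) = √2*√g)
n(D, p(-20)) + m = √2*√(1/378) + 14808416408 = √2*(√42/126) + 14808416408 = √21/63 + 14808416408 = 14808416408 + √21/63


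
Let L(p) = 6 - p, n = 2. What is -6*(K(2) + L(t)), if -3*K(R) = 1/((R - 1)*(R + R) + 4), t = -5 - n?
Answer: -311/4 ≈ -77.750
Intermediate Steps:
t = -7 (t = -5 - 1*2 = -5 - 2 = -7)
K(R) = -1/(3*(4 + 2*R*(-1 + R))) (K(R) = -1/(3*((R - 1)*(R + R) + 4)) = -1/(3*((-1 + R)*(2*R) + 4)) = -1/(3*(2*R*(-1 + R) + 4)) = -1/(3*(4 + 2*R*(-1 + R))))
-6*(K(2) + L(t)) = -6*(-1/(12 - 6*2 + 6*2²) + (6 - 1*(-7))) = -6*(-1/(12 - 12 + 6*4) + (6 + 7)) = -6*(-1/(12 - 12 + 24) + 13) = -6*(-1/24 + 13) = -6*311/24 = -311/4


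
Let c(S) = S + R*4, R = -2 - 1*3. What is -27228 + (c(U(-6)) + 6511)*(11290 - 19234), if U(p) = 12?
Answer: -51687060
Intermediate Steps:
R = -5 (R = -2 - 3 = -5)
c(S) = -20 + S (c(S) = S - 5*4 = S - 20 = -20 + S)
-27228 + (c(U(-6)) + 6511)*(11290 - 19234) = -27228 + ((-20 + 12) + 6511)*(11290 - 19234) = -27228 + (-8 + 6511)*(-7944) = -27228 + 6503*(-7944) = -27228 - 51659832 = -51687060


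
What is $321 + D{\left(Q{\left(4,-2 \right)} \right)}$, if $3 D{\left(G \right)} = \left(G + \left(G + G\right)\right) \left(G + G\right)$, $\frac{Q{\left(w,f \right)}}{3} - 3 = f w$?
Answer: $771$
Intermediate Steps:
$Q{\left(w,f \right)} = 9 + 3 f w$
$D{\left(G \right)} = 2 G^{2}$ ($D{\left(G \right)} = \frac{\left(G + \left(G + G\right)\right) \left(G + G\right)}{3} = \frac{\left(G + 2 G\right) 2 G}{3} = \frac{3 G 2 G}{3} = \frac{6 G^{2}}{3} = 2 G^{2}$)
$321 + D{\left(Q{\left(4,-2 \right)} \right)} = 321 + 2 \left(9 + 3 \left(-2\right) 4\right)^{2} = 321 + 2 \left(9 - 24\right)^{2} = 321 + 2 \left(-15\right)^{2} = 321 + 2 \cdot 225 = 321 + 450 = 771$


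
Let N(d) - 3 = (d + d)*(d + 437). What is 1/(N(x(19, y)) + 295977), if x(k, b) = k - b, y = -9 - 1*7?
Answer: 1/329020 ≈ 3.0393e-6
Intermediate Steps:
y = -16 (y = -9 - 7 = -16)
N(d) = 3 + 2*d*(437 + d) (N(d) = 3 + (d + d)*(d + 437) = 3 + (2*d)*(437 + d) = 3 + 2*d*(437 + d))
1/(N(x(19, y)) + 295977) = 1/((3 + 2*(19 - 1*(-16))² + 874*(19 - 1*(-16))) + 295977) = 1/((3 + 2*(19 + 16)² + 874*(19 + 16)) + 295977) = 1/((3 + 2*35² + 874*35) + 295977) = 1/((3 + 2*1225 + 30590) + 295977) = 1/((3 + 2450 + 30590) + 295977) = 1/(33043 + 295977) = 1/329020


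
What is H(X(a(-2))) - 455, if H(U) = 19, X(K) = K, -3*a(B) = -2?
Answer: -436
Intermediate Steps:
a(B) = 2/3 (a(B) = -1/3*(-2) = 2/3)
H(X(a(-2))) - 455 = 19 - 455 = -436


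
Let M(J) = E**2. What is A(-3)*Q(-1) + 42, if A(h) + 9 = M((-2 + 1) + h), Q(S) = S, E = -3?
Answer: 42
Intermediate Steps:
M(J) = 9 (M(J) = (-3)**2 = 9)
A(h) = 0 (A(h) = -9 + 9 = 0)
A(-3)*Q(-1) + 42 = 0*(-1) + 42 = 0 + 42 = 42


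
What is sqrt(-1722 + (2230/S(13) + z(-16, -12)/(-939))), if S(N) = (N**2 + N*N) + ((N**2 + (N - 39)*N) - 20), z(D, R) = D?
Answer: 2*I*sqrt(8353749603867)/139911 ≈ 41.316*I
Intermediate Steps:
S(N) = -20 + 3*N**2 + N*(-39 + N) (S(N) = (N**2 + N**2) + ((N**2 + (-39 + N)*N) - 20) = 2*N**2 + ((N**2 + N*(-39 + N)) - 20) = 2*N**2 + (-20 + N**2 + N*(-39 + N)) = -20 + 3*N**2 + N*(-39 + N))
sqrt(-1722 + (2230/S(13) + z(-16, -12)/(-939))) = sqrt(-1722 + (2230/(-20 - 39*13 + 4*13**2) - 16/(-939))) = sqrt(-1722 + (2230/(-20 - 507 + 4*169) - 16*(-1/939))) = sqrt(-1722 + (2230/(-20 - 507 + 676) + 16/939)) = sqrt(-1722 + (2230/149 + 16/939)) = sqrt(-1722 + 2096354/139911) = sqrt(-238830388/139911) = 2*I*sqrt(8353749603867)/139911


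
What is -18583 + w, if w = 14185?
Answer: -4398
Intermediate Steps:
-18583 + w = -18583 + 14185 = -4398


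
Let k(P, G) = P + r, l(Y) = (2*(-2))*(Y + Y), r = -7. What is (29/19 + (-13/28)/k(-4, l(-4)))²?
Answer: 84254041/34245904 ≈ 2.4603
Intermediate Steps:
l(Y) = -8*Y
k(P, G) = -7 + P (k(P, G) = P - 7 = -7 + P)
(29/19 + (-13/28)/k(-4, l(-4)))² = (29/19 + (-13/28)/(-7 - 4))² = (29*(1/19) - 13*1/28/(-11))² = (29/19 - 13/28*(-1/11))² = (29/19 + 13/308)² = (9179/5852)² = 84254041/34245904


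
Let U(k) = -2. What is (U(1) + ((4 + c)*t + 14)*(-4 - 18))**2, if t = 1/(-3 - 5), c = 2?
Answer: 344569/4 ≈ 86142.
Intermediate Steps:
t = -1/8 (t = 1/(-8) = -1/8 ≈ -0.12500)
(U(1) + ((4 + c)*t + 14)*(-4 - 18))**2 = (-2 + ((4 + 2)*(-1/8) + 14)*(-4 - 18))**2 = (-2 + (6*(-1/8) + 14)*(-22))**2 = (-2 + (-3/4 + 14)*(-22))**2 = (-2 + (53/4)*(-22))**2 = (-2 - 583/2)**2 = (-587/2)**2 = 344569/4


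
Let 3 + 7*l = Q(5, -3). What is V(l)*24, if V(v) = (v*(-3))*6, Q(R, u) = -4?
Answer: 432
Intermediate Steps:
l = -1 (l = -3/7 + (1/7)*(-4) = -3/7 - 4/7 = -1)
V(v) = -18*v (V(v) = -3*v*6 = -18*v)
V(l)*24 = -18*(-1)*24 = 18*24 = 432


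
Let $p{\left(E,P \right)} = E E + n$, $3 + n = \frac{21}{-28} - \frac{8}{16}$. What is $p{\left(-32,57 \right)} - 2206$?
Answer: $- \frac{4745}{4} \approx -1186.3$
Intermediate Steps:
$n = - \frac{17}{4}$ ($n = -3 + \left(\frac{21}{-28} - \frac{8}{16}\right) = -3 + \left(21 \left(- \frac{1}{28}\right) - \frac{1}{2}\right) = -3 - \frac{5}{4} = - \frac{17}{4} \approx -4.25$)
$p{\left(E,P \right)} = - \frac{17}{4} + E^{2}$ ($p{\left(E,P \right)} = E E - \frac{17}{4} = E^{2} - \frac{17}{4} = - \frac{17}{4} + E^{2}$)
$p{\left(-32,57 \right)} - 2206 = \left(- \frac{17}{4} + \left(-32\right)^{2}\right) - 2206 = \left(- \frac{17}{4} + 1024\right) - 2206 = \frac{4079}{4} - 2206 = - \frac{4745}{4}$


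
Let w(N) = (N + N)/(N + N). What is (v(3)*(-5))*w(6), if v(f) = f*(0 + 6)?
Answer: -90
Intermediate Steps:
v(f) = 6*f (v(f) = f*6 = 6*f)
w(N) = 1 (w(N) = (2*N)/((2*N)) = (2*N)*(1/(2*N)) = 1)
(v(3)*(-5))*w(6) = ((6*3)*(-5))*1 = (18*(-5))*1 = -90*1 = -90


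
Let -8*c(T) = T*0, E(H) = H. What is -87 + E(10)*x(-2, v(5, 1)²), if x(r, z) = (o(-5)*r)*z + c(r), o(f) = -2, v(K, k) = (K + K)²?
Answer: 399913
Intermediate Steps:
v(K, k) = 4*K² (v(K, k) = (2*K)² = 4*K²)
c(T) = 0 (c(T) = -T*0/8 = -⅛*0 = 0)
x(r, z) = -2*r*z (x(r, z) = (-2*r)*z + 0 = -2*r*z + 0 = -2*r*z)
-87 + E(10)*x(-2, v(5, 1)²) = -87 + 10*(-2*(-2)*(4*5²)²) = -87 + 10*(-2*(-2)*(4*25)²) = -87 + 10*(-2*(-2)*100²) = -87 + 10*(-2*(-2)*10000) = -87 + 10*40000 = -87 + 400000 = 399913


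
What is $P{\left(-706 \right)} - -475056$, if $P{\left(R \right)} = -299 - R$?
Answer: $475463$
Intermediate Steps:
$P{\left(-706 \right)} - -475056 = \left(-299 - -706\right) - -475056 = \left(-299 + 706\right) + 475056 = 407 + 475056 = 475463$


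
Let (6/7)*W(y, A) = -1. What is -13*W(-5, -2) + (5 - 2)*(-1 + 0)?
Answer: 73/6 ≈ 12.167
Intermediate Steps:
W(y, A) = -7/6 (W(y, A) = (7/6)*(-1) = -7/6)
-13*W(-5, -2) + (5 - 2)*(-1 + 0) = -13*(-7/6) + (5 - 2)*(-1 + 0) = 91/6 + 3*(-1) = 91/6 - 3 = 73/6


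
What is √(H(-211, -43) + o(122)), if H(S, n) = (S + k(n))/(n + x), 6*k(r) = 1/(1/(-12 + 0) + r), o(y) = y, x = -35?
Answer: √22532649854/13442 ≈ 11.167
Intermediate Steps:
k(r) = 1/(6*(-1/12 + r)) (k(r) = 1/(6*(1/(-12 + 0) + r)) = 1/(6*(1/(-12) + r)) = 1/(6*(-1/12 + r)))
H(S, n) = (S + 2/(-1 + 12*n))/(-35 + n) (H(S, n) = (S + 2/(-1 + 12*n))/(n - 35) = (S + 2/(-1 + 12*n))/(-35 + n))
√(H(-211, -43) + o(122)) = √((2 - 211*(-1 + 12*(-43)))/((-1 + 12*(-43))*(-35 - 43)) + 122) = √((2 - 211*(-1 - 516))/(-1 - 516*(-78)) + 122) = √(-1/78*(2 - 211*(-517))/(-517) + 122) = √(-1/517*(-1/78)*(2 + 109087) + 122) = √(-1/517*(-1/78)*109089 + 122) = √(36363/13442 + 122) = √(1676287/13442) = √22532649854/13442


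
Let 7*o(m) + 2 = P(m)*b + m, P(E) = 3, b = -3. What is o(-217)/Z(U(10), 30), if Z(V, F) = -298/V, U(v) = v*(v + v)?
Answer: 22800/1043 ≈ 21.860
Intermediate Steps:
U(v) = 2*v**2 (U(v) = v*(2*v) = 2*v**2)
o(m) = -11/7 + m/7 (o(m) = -2/7 + (3*(-3) + m)/7 = -2/7 + (-9 + m)/7 = -2/7 + (-9/7 + m/7) = -11/7 + m/7)
o(-217)/Z(U(10), 30) = (-11/7 + (1/7)*(-217))/((-298/(2*10**2))) = (-11/7 - 31)/((-298/(2*100))) = -228/(7*((-298/200))) = -228/(7*((-298*1/200))) = -228/(7*(-149/100)) = -228/7*(-100/149) = 22800/1043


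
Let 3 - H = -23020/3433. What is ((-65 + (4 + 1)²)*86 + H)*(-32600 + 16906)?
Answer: 184815698494/3433 ≈ 5.3835e+7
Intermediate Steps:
H = 33319/3433 (H = 3 - (-23020)/3433 = 3 - 1*(-23020/3433) = 3 + 23020/3433 = 33319/3433 ≈ 9.7055)
((-65 + (4 + 1)²)*86 + H)*(-32600 + 16906) = ((-65 + (4 + 1)²)*86 + 33319/3433)*(-32600 + 16906) = ((-65 + 5²)*86 + 33319/3433)*(-15694) = ((-65 + 25)*86 + 33319/3433)*(-15694) = (-40*86 + 33319/3433)*(-15694) = (-3440 + 33319/3433)*(-15694) = -11776201/3433*(-15694) = 184815698494/3433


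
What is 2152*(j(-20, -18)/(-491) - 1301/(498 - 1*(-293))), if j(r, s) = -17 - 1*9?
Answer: -1330420200/388381 ≈ -3425.6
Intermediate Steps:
j(r, s) = -26 (j(r, s) = -17 - 9 = -26)
2152*(j(-20, -18)/(-491) - 1301/(498 - 1*(-293))) = 2152*(-26/(-491) - 1301/(498 - 1*(-293))) = 2152*(-26*(-1/491) - 1301/(498 + 293)) = 2152*(26/491 - 1301/791) = 2152*(-618225/388381) = -1330420200/388381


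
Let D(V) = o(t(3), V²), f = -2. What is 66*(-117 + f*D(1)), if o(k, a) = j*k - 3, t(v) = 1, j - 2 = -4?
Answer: -7062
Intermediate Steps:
j = -2 (j = 2 - 4 = -2)
o(k, a) = -3 - 2*k (o(k, a) = -2*k - 3 = -3 - 2*k)
D(V) = -5 (D(V) = -3 - 2*1 = -3 - 2 = -5)
66*(-117 + f*D(1)) = 66*(-117 - 2*(-5)) = 66*(-117 + 10) = 66*(-107) = -7062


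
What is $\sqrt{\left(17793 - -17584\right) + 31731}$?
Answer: $2 \sqrt{16777} \approx 259.05$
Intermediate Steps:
$\sqrt{\left(17793 - -17584\right) + 31731} = \sqrt{\left(17793 + 17584\right) + 31731} = \sqrt{35377 + 31731} = \sqrt{67108} = 2 \sqrt{16777}$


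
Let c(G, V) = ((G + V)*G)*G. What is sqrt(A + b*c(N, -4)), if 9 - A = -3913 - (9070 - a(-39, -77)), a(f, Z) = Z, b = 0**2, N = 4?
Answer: sqrt(13069) ≈ 114.32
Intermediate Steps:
b = 0
c(G, V) = G**2*(G + V) (c(G, V) = (G*(G + V))*G = G**2*(G + V))
A = 13069 (A = 9 - (-3913 - (9070 - 1*(-77))) = 9 - (-3913 - (9070 + 77)) = 9 - (-3913 - 1*9147) = 9 - (-3913 - 9147) = 9 - 1*(-13060) = 9 + 13060 = 13069)
sqrt(A + b*c(N, -4)) = sqrt(13069 + 0*(4**2*(4 - 4))) = sqrt(13069 + 0*(16*0)) = sqrt(13069 + 0*0) = sqrt(13069 + 0) = sqrt(13069)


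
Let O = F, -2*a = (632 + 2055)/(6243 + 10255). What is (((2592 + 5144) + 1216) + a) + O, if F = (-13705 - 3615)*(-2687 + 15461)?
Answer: -7299927079775/32996 ≈ -2.2124e+8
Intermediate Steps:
F = -221245680 (F = -17320*12774 = -221245680)
a = -2687/32996 (a = -(632 + 2055)/(2*(6243 + 10255)) = -2687/(2*16498) = -½*2687/16498 = -2687/32996 ≈ -0.081434)
O = -221245680
(((2592 + 5144) + 1216) + a) + O = (((2592 + 5144) + 1216) - 2687/32996) - 221245680 = ((7736 + 1216) - 2687/32996) - 221245680 = (8952 - 2687/32996) - 221245680 = 295377505/32996 - 221245680 = -7299927079775/32996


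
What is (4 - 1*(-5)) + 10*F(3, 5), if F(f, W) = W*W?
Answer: 259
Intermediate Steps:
F(f, W) = W**2
(4 - 1*(-5)) + 10*F(3, 5) = (4 - 1*(-5)) + 10*5**2 = (4 + 5) + 10*25 = 9 + 250 = 259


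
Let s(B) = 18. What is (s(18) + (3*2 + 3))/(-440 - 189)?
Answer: -27/629 ≈ -0.042925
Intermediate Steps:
(s(18) + (3*2 + 3))/(-440 - 189) = (18 + (3*2 + 3))/(-440 - 189) = (18 + (6 + 3))/(-629) = (18 + 9)*(-1/629) = 27*(-1/629) = -27/629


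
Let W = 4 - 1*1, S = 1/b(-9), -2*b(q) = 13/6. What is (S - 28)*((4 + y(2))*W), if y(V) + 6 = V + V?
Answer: -2256/13 ≈ -173.54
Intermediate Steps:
b(q) = -13/12 (b(q) = -13/(2*6) = -1/2*13/6 = -13/12)
S = -12/13 (S = 1/(-13/12) = -12/13 ≈ -0.92308)
y(V) = -6 + 2*V (y(V) = -6 + (V + V) = -6 + 2*V)
W = 3 (W = 4 - 1 = 3)
(S - 28)*((4 + y(2))*W) = (-12/13 - 28)*((4 + (-6 + 2*2))*3) = -376*(4 + (-6 + 4))*3/13 = -376*(4 - 2)*3/13 = -752*3/13 = -376/13*6 = -2256/13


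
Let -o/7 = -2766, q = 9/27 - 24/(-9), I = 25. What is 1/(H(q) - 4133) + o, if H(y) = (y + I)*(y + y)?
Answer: 76770329/3965 ≈ 19362.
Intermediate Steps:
q = 3 (q = 9*(1/27) - 24*(-1/9) = 1/3 + 8/3 = 3)
H(y) = 2*y*(25 + y) (H(y) = (y + 25)*(y + y) = (25 + y)*(2*y) = 2*y*(25 + y))
o = 19362 (o = -7*(-2766) = 19362)
1/(H(q) - 4133) + o = 1/(2*3*(25 + 3) - 4133) + 19362 = 1/(2*3*28 - 4133) + 19362 = 1/(168 - 4133) + 19362 = 1/(-3965) + 19362 = -1/3965 + 19362 = 76770329/3965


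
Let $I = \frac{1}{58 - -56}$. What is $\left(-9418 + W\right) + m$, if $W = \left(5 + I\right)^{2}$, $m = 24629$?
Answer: $\frac{198008197}{12996} \approx 15236.0$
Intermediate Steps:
$I = \frac{1}{114}$ ($I = \frac{1}{58 + 56} = \frac{1}{114} \approx 0.0087719$)
$W = \frac{326041}{12996}$ ($W = \left(5 + \frac{1}{114}\right)^{2} = \left(\frac{571}{114}\right)^{2} = \frac{326041}{12996} \approx 25.088$)
$\left(-9418 + W\right) + m = \left(-9418 + \frac{326041}{12996}\right) + 24629 = - \frac{122070287}{12996} + 24629 = \frac{198008197}{12996}$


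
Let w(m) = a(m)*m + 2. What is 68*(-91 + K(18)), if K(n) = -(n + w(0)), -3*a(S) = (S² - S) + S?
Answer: -7548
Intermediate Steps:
a(S) = -S²/3 (a(S) = -((S² - S) + S)/3 = -S²/3)
w(m) = 2 - m³/3 (w(m) = (-m²/3)*m + 2 = -m³/3 + 2 = 2 - m³/3)
K(n) = -2 - n (K(n) = -(n + (2 - ⅓*0³)) = -(n + (2 - ⅓*0)) = -(n + (2 + 0)) = -(n + 2) = -(2 + n) = -2 - n)
68*(-91 + K(18)) = 68*(-91 + (-2 - 1*18)) = 68*(-91 + (-2 - 18)) = 68*(-91 - 20) = 68*(-111) = -7548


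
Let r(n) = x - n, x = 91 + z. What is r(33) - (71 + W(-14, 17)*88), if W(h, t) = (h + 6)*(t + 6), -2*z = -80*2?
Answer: 16259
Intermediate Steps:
z = 80 (z = -(-40)*2 = -½*(-160) = 80)
W(h, t) = (6 + h)*(6 + t)
x = 171 (x = 91 + 80 = 171)
r(n) = 171 - n
r(33) - (71 + W(-14, 17)*88) = (171 - 1*33) - (71 + (36 + 6*(-14) + 6*17 - 14*17)*88) = (171 - 33) - (71 + (36 - 84 + 102 - 238)*88) = 138 - (71 - 184*88) = 138 - (71 - 16192) = 138 - 1*(-16121) = 138 + 16121 = 16259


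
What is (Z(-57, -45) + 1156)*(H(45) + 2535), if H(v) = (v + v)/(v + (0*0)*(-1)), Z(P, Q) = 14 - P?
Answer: 3112899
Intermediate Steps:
H(v) = 2 (H(v) = (2*v)/(v + 0*(-1)) = (2*v)/(v + 0) = (2*v)/v = 2)
(Z(-57, -45) + 1156)*(H(45) + 2535) = ((14 - 1*(-57)) + 1156)*(2 + 2535) = ((14 + 57) + 1156)*2537 = (71 + 1156)*2537 = 1227*2537 = 3112899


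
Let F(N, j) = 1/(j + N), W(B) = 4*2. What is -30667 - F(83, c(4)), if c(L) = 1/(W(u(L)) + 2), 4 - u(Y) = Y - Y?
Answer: -25484287/831 ≈ -30667.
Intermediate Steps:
u(Y) = 4 (u(Y) = 4 - (Y - Y) = 4 - 1*0 = 4 + 0 = 4)
W(B) = 8
c(L) = ⅒ (c(L) = 1/(8 + 2) = 1/10 = ⅒)
F(N, j) = 1/(N + j)
-30667 - F(83, c(4)) = -30667 - 1/(83 + ⅒) = -30667 - 1/831/10 = -30667 - 1*10/831 = -30667 - 10/831 = -25484287/831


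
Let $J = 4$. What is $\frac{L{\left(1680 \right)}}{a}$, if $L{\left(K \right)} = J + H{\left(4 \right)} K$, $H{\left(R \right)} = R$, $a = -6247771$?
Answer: $- \frac{6724}{6247771} \approx -0.0010762$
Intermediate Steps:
$L{\left(K \right)} = 4 + 4 K$
$\frac{L{\left(1680 \right)}}{a} = \frac{4 + 4 \cdot 1680}{-6247771} = \left(4 + 6720\right) \left(- \frac{1}{6247771}\right) = 6724 \left(- \frac{1}{6247771}\right) = - \frac{6724}{6247771}$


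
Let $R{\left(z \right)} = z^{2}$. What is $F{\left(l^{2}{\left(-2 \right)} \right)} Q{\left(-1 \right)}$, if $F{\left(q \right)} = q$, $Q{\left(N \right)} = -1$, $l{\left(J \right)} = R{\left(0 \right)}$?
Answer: $0$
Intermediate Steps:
$l{\left(J \right)} = 0$ ($l{\left(J \right)} = 0^{2} = 0$)
$F{\left(l^{2}{\left(-2 \right)} \right)} Q{\left(-1 \right)} = 0^{2} \left(-1\right) = 0 \left(-1\right) = 0$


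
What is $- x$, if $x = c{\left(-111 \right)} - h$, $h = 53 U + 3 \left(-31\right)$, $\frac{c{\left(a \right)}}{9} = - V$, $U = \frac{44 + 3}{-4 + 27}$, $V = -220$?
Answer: $- \frac{45188}{23} \approx -1964.7$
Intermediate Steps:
$U = \frac{47}{23} \approx 2.0435$
$c{\left(a \right)} = 1980$ ($c{\left(a \right)} = 9 \left(\left(-1\right) \left(-220\right)\right) = 9 \cdot 220 = 1980$)
$h = \frac{352}{23}$ ($h = 53 \cdot \frac{47}{23} + 3 \left(-31\right) = \frac{2491}{23} - 93 = \frac{352}{23} \approx 15.304$)
$x = \frac{45188}{23}$ ($x = 1980 - \frac{352}{23} = \frac{45188}{23} \approx 1964.7$)
$- x = \left(-1\right) \frac{45188}{23} = - \frac{45188}{23}$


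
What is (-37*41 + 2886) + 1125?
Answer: 2494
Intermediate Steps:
(-37*41 + 2886) + 1125 = (-1517 + 2886) + 1125 = 1369 + 1125 = 2494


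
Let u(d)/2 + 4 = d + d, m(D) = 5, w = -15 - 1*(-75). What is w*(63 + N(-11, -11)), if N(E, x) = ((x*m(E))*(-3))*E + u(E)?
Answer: -108240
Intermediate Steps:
w = 60 (w = -15 + 75 = 60)
u(d) = -8 + 4*d (u(d) = -8 + 2*(d + d) = -8 + 2*(2*d) = -8 + 4*d)
N(E, x) = -8 + 4*E - 15*E*x (N(E, x) = ((x*5)*(-3))*E + (-8 + 4*E) = ((5*x)*(-3))*E + (-8 + 4*E) = (-15*x)*E + (-8 + 4*E) = -15*E*x + (-8 + 4*E) = -8 + 4*E - 15*E*x)
w*(63 + N(-11, -11)) = 60*(63 + (-8 + 4*(-11) - 15*(-11)*(-11))) = 60*(63 + (-8 - 44 - 1815)) = 60*(63 - 1867) = 60*(-1804) = -108240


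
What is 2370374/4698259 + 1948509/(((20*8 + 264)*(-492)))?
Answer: -2886706988813/326698137824 ≈ -8.8360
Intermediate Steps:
2370374/4698259 + 1948509/(((20*8 + 264)*(-492))) = 2370374*(1/4698259) + 1948509/(((160 + 264)*(-492))) = 2370374/4698259 + 1948509/((424*(-492))) = 2370374/4698259 + 1948509/(-208608) = 2370374/4698259 + 1948509*(-1/208608) = 2370374/4698259 - 649503/69536 = -2886706988813/326698137824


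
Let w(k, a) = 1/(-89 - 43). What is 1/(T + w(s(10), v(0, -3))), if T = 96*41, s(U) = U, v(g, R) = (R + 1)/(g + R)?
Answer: 132/519551 ≈ 0.00025407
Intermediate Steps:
v(g, R) = (1 + R)/(R + g)
w(k, a) = -1/132 (w(k, a) = 1/(-132) = -1/132)
T = 3936
1/(T + w(s(10), v(0, -3))) = 1/(3936 - 1/132) = 1/(519551/132) = 132/519551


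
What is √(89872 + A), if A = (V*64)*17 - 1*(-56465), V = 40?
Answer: √189857 ≈ 435.73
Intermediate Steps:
A = 99985 (A = (40*64)*17 - 1*(-56465) = 2560*17 + 56465 = 43520 + 56465 = 99985)
√(89872 + A) = √(89872 + 99985) = √189857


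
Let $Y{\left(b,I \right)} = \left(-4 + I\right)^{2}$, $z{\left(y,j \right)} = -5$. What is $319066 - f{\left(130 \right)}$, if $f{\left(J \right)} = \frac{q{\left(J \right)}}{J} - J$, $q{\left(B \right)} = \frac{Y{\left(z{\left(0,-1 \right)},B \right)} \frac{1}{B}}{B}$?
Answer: $\frac{175318399031}{549250} \approx 3.192 \cdot 10^{5}$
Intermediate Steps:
$q{\left(B \right)} = \frac{\left(-4 + B\right)^{2}}{B^{2}}$ ($q{\left(B \right)} = \frac{\left(-4 + B\right)^{2} \frac{1}{B}}{B} = \frac{\frac{1}{B} \left(-4 + B\right)^{2}}{B} = \frac{\left(-4 + B\right)^{2}}{B^{2}}$)
$f{\left(J \right)} = - J + \frac{\left(-4 + J\right)^{2}}{J^{3}}$ ($f{\left(J \right)} = \frac{\frac{1}{J^{2}} \left(-4 + J\right)^{2}}{J} - J = \frac{\left(-4 + J\right)^{2}}{J^{3}} - J = - J + \frac{\left(-4 + J\right)^{2}}{J^{3}}$)
$319066 - f{\left(130 \right)} = 319066 - \left(\left(-1\right) 130 + \frac{\left(-4 + 130\right)^{2}}{2197000}\right) = 319066 - \left(-130 + \frac{126^{2}}{2197000}\right) = 319066 - \left(-130 + \frac{1}{2197000} \cdot 15876\right) = 319066 - \left(-130 + \frac{3969}{549250}\right) = 319066 - - \frac{71398531}{549250} = 319066 + \frac{71398531}{549250} = \frac{175318399031}{549250}$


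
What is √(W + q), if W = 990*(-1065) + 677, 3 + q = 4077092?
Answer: 2*√755854 ≈ 1738.8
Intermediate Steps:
q = 4077089 (q = -3 + 4077092 = 4077089)
W = -1053673 (W = -1054350 + 677 = -1053673)
√(W + q) = √(-1053673 + 4077089) = √3023416 = 2*√755854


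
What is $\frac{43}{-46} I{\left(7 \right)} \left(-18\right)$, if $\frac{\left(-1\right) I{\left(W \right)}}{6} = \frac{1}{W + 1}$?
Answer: $- \frac{1161}{92} \approx -12.62$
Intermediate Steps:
$I{\left(W \right)} = - \frac{6}{1 + W}$ ($I{\left(W \right)} = - \frac{6}{W + 1} = - \frac{6}{1 + W}$)
$\frac{43}{-46} I{\left(7 \right)} \left(-18\right) = \frac{43}{-46} \left(- \frac{6}{1 + 7}\right) \left(-18\right) = 43 \left(- \frac{1}{46}\right) \left(- \frac{6}{8}\right) \left(-18\right) = - \frac{43 \left(\left(-6\right) \frac{1}{8}\right)}{46} \left(-18\right) = \left(- \frac{43}{46}\right) \left(- \frac{3}{4}\right) \left(-18\right) = \frac{129}{184} \left(-18\right) = - \frac{1161}{92}$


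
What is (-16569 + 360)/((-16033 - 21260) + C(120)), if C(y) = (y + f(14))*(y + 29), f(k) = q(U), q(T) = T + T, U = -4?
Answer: 16209/20605 ≈ 0.78665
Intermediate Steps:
q(T) = 2*T
f(k) = -8 (f(k) = 2*(-4) = -8)
C(y) = (-8 + y)*(29 + y) (C(y) = (y - 8)*(y + 29) = (-8 + y)*(29 + y))
(-16569 + 360)/((-16033 - 21260) + C(120)) = (-16569 + 360)/((-16033 - 21260) + (-232 + 120² + 21*120)) = -16209/(-37293 + (-232 + 14400 + 2520)) = -16209/(-37293 + 16688) = -16209/(-20605) = -16209*(-1/20605) = 16209/20605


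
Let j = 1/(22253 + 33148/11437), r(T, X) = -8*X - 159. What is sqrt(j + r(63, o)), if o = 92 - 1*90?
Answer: I*sqrt(1259824142556320038)/84846903 ≈ 13.229*I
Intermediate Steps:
o = 2 (o = 92 - 90 = 2)
r(T, X) = -159 - 8*X
j = 11437/254540709 (j = 1/(22253 + 33148*(1/11437)) = 1/(22253 + 33148/11437) = 1/(254540709/11437) = 11437/254540709 ≈ 4.4932e-5)
sqrt(j + r(63, o)) = sqrt(11437/254540709 + (-159 - 8*2)) = sqrt(11437/254540709 + (-159 - 16)) = sqrt(11437/254540709 - 175) = sqrt(-44544612638/254540709) = I*sqrt(1259824142556320038)/84846903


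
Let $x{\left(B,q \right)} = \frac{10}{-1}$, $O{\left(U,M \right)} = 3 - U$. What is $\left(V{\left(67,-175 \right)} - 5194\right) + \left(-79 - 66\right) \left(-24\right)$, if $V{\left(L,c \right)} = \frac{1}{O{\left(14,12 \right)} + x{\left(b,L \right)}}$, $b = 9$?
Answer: $- \frac{35995}{21} \approx -1714.0$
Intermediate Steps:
$x{\left(B,q \right)} = -10$ ($x{\left(B,q \right)} = 10 \left(-1\right) = -10$)
$V{\left(L,c \right)} = - \frac{1}{21}$ ($V{\left(L,c \right)} = \frac{1}{\left(3 - 14\right) - 10} = \frac{1}{-11 - 10} = \frac{1}{-21} = - \frac{1}{21}$)
$\left(V{\left(67,-175 \right)} - 5194\right) + \left(-79 - 66\right) \left(-24\right) = \left(- \frac{1}{21} - 5194\right) + \left(-79 - 66\right) \left(-24\right) = - \frac{109075}{21} - -3480 = - \frac{109075}{21} + 3480 = - \frac{35995}{21}$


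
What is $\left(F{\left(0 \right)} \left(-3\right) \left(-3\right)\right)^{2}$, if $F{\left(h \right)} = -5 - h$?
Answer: $2025$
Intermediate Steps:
$\left(F{\left(0 \right)} \left(-3\right) \left(-3\right)\right)^{2} = \left(\left(-5 - 0\right) \left(-3\right) \left(-3\right)\right)^{2} = \left(\left(-5 + 0\right) \left(-3\right) \left(-3\right)\right)^{2} = \left(\left(-5\right) \left(-3\right) \left(-3\right)\right)^{2} = \left(15 \left(-3\right)\right)^{2} = \left(-45\right)^{2} = 2025$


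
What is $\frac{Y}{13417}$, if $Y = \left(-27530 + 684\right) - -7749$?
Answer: $- \frac{19097}{13417} \approx -1.4233$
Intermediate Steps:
$Y = -19097$ ($Y = -26846 + 7749 = -19097$)
$\frac{Y}{13417} = - \frac{19097}{13417}$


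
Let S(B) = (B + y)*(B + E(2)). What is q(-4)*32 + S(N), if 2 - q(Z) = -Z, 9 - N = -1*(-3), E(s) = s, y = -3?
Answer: -40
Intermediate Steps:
N = 6 (N = 9 - (-1)*(-3) = 9 - 1*3 = 9 - 3 = 6)
q(Z) = 2 + Z (q(Z) = 2 - (-1)*Z = 2 + Z)
S(B) = (-3 + B)*(2 + B) (S(B) = (B - 3)*(B + 2) = (-3 + B)*(2 + B))
q(-4)*32 + S(N) = (2 - 4)*32 + (-6 + 6² - 1*6) = -2*32 + (-6 + 36 - 6) = -64 + 24 = -40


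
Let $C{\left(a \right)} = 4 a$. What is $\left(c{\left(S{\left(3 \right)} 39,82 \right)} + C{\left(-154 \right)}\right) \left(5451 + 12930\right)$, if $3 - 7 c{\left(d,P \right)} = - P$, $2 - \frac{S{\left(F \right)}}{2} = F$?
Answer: $- \frac{77696487}{7} \approx -1.11 \cdot 10^{7}$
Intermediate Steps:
$S{\left(F \right)} = 4 - 2 F$
$c{\left(d,P \right)} = \frac{3}{7} + \frac{P}{7}$ ($c{\left(d,P \right)} = \frac{3}{7} - \frac{\left(-1\right) P}{7} = \frac{3}{7} + \frac{P}{7}$)
$\left(c{\left(S{\left(3 \right)} 39,82 \right)} + C{\left(-154 \right)}\right) \left(5451 + 12930\right) = \left(\left(\frac{3}{7} + \frac{1}{7} \cdot 82\right) + 4 \left(-154\right)\right) \left(5451 + 12930\right) = \left(\left(\frac{3}{7} + \frac{82}{7}\right) - 616\right) 18381 = \left(\frac{85}{7} - 616\right) 18381 = \left(- \frac{4227}{7}\right) 18381 = - \frac{77696487}{7}$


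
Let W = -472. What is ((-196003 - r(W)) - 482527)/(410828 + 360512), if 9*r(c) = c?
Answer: -3053149/3471030 ≈ -0.87961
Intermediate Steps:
r(c) = c/9
((-196003 - r(W)) - 482527)/(410828 + 360512) = ((-196003 - (-472)/9) - 482527)/(410828 + 360512) = ((-196003 - 1*(-472/9)) - 482527)/771340 = ((-196003 + 472/9) - 482527)*(1/771340) = (-1763555/9 - 482527)*(1/771340) = -6106298/9*1/771340 = -3053149/3471030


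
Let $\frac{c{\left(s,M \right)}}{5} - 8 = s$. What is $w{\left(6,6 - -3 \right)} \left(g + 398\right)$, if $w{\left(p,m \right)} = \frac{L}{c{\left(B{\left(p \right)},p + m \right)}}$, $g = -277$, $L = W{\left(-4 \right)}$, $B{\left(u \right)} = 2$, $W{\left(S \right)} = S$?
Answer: $- \frac{242}{25} \approx -9.68$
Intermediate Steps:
$L = -4$
$c{\left(s,M \right)} = 40 + 5 s$
$w{\left(p,m \right)} = - \frac{2}{25}$ ($w{\left(p,m \right)} = - \frac{4}{40 + 5 \cdot 2} = - \frac{4}{40 + 10} = - \frac{4}{50} = \left(-4\right) \frac{1}{50} = - \frac{2}{25}$)
$w{\left(6,6 - -3 \right)} \left(g + 398\right) = - \frac{2 \left(-277 + 398\right)}{25} = \left(- \frac{2}{25}\right) 121 = - \frac{242}{25}$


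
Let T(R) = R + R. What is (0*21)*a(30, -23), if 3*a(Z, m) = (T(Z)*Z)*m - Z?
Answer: 0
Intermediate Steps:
T(R) = 2*R
a(Z, m) = -Z/3 + 2*m*Z²/3 (a(Z, m) = (((2*Z)*Z)*m - Z)/3 = ((2*Z²)*m - Z)/3 = (2*m*Z² - Z)/3 = (-Z + 2*m*Z²)/3 = -Z/3 + 2*m*Z²/3)
(0*21)*a(30, -23) = (0*21)*((⅓)*30*(-1 + 2*30*(-23))) = 0*((⅓)*30*(-1 - 1380)) = 0*((⅓)*30*(-1381)) = 0*(-13810) = 0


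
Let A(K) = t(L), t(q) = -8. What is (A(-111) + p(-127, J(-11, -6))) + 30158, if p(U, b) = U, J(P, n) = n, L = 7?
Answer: 30023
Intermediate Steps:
A(K) = -8
(A(-111) + p(-127, J(-11, -6))) + 30158 = (-8 - 127) + 30158 = -135 + 30158 = 30023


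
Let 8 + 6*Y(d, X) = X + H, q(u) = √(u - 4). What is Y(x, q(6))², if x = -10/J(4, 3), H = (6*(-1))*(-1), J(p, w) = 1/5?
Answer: (2 - √2)²/36 ≈ 0.0095318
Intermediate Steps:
J(p, w) = ⅕
q(u) = √(-4 + u)
H = 6 (H = -6*(-1) = 6)
x = -50 (x = -10/⅕ = -10*5 = -50)
Y(d, X) = -⅓ + X/6 (Y(d, X) = -4/3 + (X + 6)/6 = -4/3 + (6 + X)/6 = -4/3 + (1 + X/6) = -⅓ + X/6)
Y(x, q(6))² = (-⅓ + √(-4 + 6)/6)² = (-⅓ + √2/6)²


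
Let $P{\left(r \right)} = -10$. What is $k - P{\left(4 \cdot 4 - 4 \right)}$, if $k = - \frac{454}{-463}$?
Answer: $\frac{5084}{463} \approx 10.981$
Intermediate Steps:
$k = \frac{454}{463}$ ($k = \left(-454\right) \left(- \frac{1}{463}\right) = \frac{454}{463} \approx 0.98056$)
$k - P{\left(4 \cdot 4 - 4 \right)} = \frac{454}{463} - -10 = \frac{454}{463} + 10 = \frac{5084}{463}$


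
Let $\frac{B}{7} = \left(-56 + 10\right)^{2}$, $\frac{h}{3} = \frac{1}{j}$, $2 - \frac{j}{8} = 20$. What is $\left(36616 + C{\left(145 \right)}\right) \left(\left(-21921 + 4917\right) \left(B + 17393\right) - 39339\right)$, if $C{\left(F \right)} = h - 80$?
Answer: $- \frac{320144710524531}{16} \approx -2.0009 \cdot 10^{13}$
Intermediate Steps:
$j = -144$ ($j = 16 - 160 = -144$)
$h = - \frac{1}{48}$ ($h = \frac{3}{-144} = 3 \left(- \frac{1}{144}\right) = - \frac{1}{48} \approx -0.020833$)
$B = 14812$ ($B = 7 \left(-56 + 10\right)^{2} = 7 \left(-46\right)^{2} = 7 \cdot 2116 = 14812$)
$C{\left(F \right)} = - \frac{3841}{48}$ ($C{\left(F \right)} = - \frac{1}{48} - 80 = - \frac{3841}{48}$)
$\left(36616 + C{\left(145 \right)}\right) \left(\left(-21921 + 4917\right) \left(B + 17393\right) - 39339\right) = \left(36616 - \frac{3841}{48}\right) \left(\left(-21921 + 4917\right) \left(14812 + 17393\right) - 39339\right) = \frac{1753727 \left(\left(-17004\right) 32205 - 39339\right)}{48} = \frac{1753727 \left(-547613820 - 39339\right)}{48} = \frac{1753727}{48} \left(-547653159\right) = - \frac{320144710524531}{16}$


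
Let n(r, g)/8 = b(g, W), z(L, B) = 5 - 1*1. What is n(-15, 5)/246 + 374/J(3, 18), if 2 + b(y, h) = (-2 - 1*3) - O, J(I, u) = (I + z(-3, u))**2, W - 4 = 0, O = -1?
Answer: 14942/2009 ≈ 7.4375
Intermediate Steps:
z(L, B) = 4 (z(L, B) = 5 - 1 = 4)
W = 4 (W = 4 + 0 = 4)
J(I, u) = (4 + I)**2 (J(I, u) = (I + 4)**2 = (4 + I)**2)
b(y, h) = -6 (b(y, h) = -2 + ((-2 - 1*3) - 1*(-1)) = -2 + ((-2 - 3) + 1) = -2 + (-5 + 1) = -2 - 4 = -6)
n(r, g) = -48 (n(r, g) = 8*(-6) = -48)
n(-15, 5)/246 + 374/J(3, 18) = -48/246 + 374/((4 + 3)**2) = -48*1/246 + 374/(7**2) = -8/41 + 374/49 = 14942/2009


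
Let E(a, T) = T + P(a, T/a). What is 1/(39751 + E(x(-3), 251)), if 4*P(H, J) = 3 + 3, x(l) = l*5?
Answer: 2/80007 ≈ 2.4998e-5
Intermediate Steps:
x(l) = 5*l
P(H, J) = 3/2 (P(H, J) = (3 + 3)/4 = (¼)*6 = 3/2)
E(a, T) = 3/2 + T (E(a, T) = T + 3/2 = 3/2 + T)
1/(39751 + E(x(-3), 251)) = 1/(39751 + (3/2 + 251)) = 1/(39751 + 505/2) = 1/(80007/2) = 2/80007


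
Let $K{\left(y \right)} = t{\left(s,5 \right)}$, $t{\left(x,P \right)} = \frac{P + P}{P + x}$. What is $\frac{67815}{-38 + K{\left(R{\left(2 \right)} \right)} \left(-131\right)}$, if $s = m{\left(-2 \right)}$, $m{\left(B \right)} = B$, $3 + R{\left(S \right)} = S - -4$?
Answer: $- \frac{203445}{1424} \approx -142.87$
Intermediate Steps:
$R{\left(S \right)} = 1 + S$ ($R{\left(S \right)} = -3 + \left(S - -4\right) = -3 + \left(S + 4\right) = -3 + \left(4 + S\right) = 1 + S$)
$s = -2$
$t{\left(x,P \right)} = \frac{2 P}{P + x}$
$K{\left(y \right)} = \frac{10}{3}$ ($K{\left(y \right)} = 2 \cdot 5 \frac{1}{5 - 2} = 2 \cdot 5 \cdot \frac{1}{3} = \frac{10}{3}$)
$\frac{67815}{-38 + K{\left(R{\left(2 \right)} \right)} \left(-131\right)} = \frac{67815}{-38 + \frac{10}{3} \left(-131\right)} = \frac{67815}{-38 - \frac{1310}{3}} = \frac{67815}{- \frac{1424}{3}} = 67815 \left(- \frac{3}{1424}\right) = - \frac{203445}{1424}$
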